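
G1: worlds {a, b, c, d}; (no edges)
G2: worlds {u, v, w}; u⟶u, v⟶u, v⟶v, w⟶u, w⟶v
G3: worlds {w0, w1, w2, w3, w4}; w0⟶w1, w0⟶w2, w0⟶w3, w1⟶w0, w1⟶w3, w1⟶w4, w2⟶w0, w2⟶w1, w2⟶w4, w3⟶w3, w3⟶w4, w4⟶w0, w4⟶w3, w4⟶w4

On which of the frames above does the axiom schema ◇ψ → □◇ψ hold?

This is the axiom for the Euclidean property; its first-order frame correspondent is ∀x ∀y ∀z (Rxy ∧ Rxz → Ryz).
G1: ✓.
G2: fails — Rvu and Rvv but not Ruv.
G3: fails — Rw0w1 and Rw0w1 but not Rw1w1.

G1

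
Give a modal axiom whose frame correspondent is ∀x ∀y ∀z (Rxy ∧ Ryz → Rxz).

□q → □□q

A defining formula is □q → □□q (the 4 axiom).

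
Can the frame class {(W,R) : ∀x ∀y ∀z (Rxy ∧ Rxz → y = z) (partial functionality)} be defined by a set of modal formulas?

Yes: it is partial functionality, defined by the CD schema ◇p → □p.

Definable; ◇p → □p defines it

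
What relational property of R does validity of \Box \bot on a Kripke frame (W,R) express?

emptiness of R

□⊥ is valid iff no world has any successor (otherwise □⊥ fails at any world with one).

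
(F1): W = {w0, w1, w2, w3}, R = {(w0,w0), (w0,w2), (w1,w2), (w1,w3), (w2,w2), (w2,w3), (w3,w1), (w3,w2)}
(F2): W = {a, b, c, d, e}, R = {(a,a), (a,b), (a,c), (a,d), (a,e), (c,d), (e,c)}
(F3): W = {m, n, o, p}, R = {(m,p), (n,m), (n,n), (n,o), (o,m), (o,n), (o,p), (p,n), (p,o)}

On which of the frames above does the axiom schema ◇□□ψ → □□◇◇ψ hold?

(F1), (F3)

Frame correspondent (Sahlqvist): ∀x ∀y ∀z ((xRy ∧ xR²z) → ∃w (yR²w ∧ zR²w)) — i.e. a generalized confluence (Geach) condition.
(F1): condition met.
(F2): fails — aRa, aR²b but no w with aR²w and bR²w.
(F3): condition met.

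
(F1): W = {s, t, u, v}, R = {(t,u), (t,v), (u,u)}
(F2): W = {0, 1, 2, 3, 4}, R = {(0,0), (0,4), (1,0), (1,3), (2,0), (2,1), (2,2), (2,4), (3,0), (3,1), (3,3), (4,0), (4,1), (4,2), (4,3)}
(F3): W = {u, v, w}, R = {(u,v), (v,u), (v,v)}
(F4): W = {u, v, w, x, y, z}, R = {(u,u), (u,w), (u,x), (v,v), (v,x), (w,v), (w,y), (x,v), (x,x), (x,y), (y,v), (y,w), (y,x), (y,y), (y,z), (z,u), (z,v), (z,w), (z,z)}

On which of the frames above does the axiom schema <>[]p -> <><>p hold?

The schema corresponds to a generalized confluence (Geach) condition: forall x forall y (xRy -> exists w (yRw & x R^2 w)).
(F1): fails — tRv but no w with vRw and tR²w.
(F2): satisfies the condition.
(F3): satisfies the condition.
(F4): satisfies the condition.
Valid on: (F2), (F3), (F4).

(F2), (F3), (F4)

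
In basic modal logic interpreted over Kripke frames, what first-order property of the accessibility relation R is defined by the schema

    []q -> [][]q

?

transitivity

Suppose □q→□□q is valid. Take Rxy, Ryz and set V(q)={w : Rxw}. Then □q at x, so □□q at x, so □q at y, so q at z, i.e. Rxz.
Conversely, any frame satisfying forall x forall y forall z (Rxy & Ryz -> Rxz) validates the schema.
So the correspondent is transitivity.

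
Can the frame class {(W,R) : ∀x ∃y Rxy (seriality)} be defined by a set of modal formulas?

Yes: it is seriality, defined by the D schema □r → ◇r.
Suppose □r→◇r is valid. At any x set V(r)=W. Then □r at x, so ◇r at x, so x has a successor.

Yes, by □r → ◇r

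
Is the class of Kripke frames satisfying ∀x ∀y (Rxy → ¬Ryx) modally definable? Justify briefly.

Not definable by any modal formula

If a class were modally definable it would be closed under surjective bounded morphisms (Goldblatt–Thomason).
The 5-cycle (worlds w0,w1,w2,w3,w4 with w0→w1→w2→w3→w4→w0) is asymmetric. Mapping every world to a single reflexive point • is a surjective bounded morphism, and the reflexive point is not asymmetric (R•• but asymmetry requires ¬R••).
So the class is not modally definable.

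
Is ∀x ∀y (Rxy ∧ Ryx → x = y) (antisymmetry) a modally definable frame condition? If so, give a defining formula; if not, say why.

Any modally definable frame class is closed under surjective bounded morphisms.
The 8-cycle (worlds w0,w1,w2,w3,w4,w5,w6,w7 with w0→w1→w2→w3→w4→w5→w6→w7→w0) is antisymmetric. Sending even-indexed worlds to s and odd-indexed worlds to t is a surjective bounded morphism onto the two-world frame with s↔t, which is not antisymmetric.
Hence antisymmetry is not modally definable.

No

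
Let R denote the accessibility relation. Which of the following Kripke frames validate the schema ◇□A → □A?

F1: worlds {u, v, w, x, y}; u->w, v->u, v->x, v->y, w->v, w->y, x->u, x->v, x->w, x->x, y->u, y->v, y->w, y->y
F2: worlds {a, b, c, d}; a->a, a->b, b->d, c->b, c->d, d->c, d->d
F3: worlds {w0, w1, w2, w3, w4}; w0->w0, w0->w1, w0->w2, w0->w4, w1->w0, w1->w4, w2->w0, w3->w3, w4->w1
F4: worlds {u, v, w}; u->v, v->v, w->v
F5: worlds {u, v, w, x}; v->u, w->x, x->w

This is the axiom for the Euclidean property; its first-order frame correspondent is ∀x ∀y ∀z (Rxy ∧ Rxz → Ryz).
F1: fails — Ruw and Ruw but not Rww.
F2: fails — Rab and Rab but not Rbb.
F3: fails — Rw0w4 and Rw0w4 but not Rw4w4.
F4: ✓.
F5: fails — Rvu and Rvu but not Ruu.
Valid on: F4.

F4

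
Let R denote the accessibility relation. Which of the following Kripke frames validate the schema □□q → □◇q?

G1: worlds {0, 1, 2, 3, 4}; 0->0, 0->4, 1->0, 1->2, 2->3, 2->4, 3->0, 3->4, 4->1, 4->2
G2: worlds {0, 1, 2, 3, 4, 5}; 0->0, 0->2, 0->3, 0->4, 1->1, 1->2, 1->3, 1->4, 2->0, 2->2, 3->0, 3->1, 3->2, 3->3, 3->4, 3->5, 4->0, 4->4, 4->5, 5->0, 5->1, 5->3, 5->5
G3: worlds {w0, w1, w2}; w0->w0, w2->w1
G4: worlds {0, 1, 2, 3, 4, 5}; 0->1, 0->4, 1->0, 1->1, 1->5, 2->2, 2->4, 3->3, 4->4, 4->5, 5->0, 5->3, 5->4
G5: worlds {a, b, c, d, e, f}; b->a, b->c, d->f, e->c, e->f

G1, G2, G4

Frame correspondent (Sahlqvist): ∀x ∀z (xRz → ∃w (xR²w ∧ zRw)) — i.e. a generalized confluence (Geach) condition.
G1: ✓.
G2: ✓.
G3: fails — w2Rw1 but no w with w2R²w and w1Rw.
G4: ✓.
G5: fails — bRa but no w with bR²w and aRw.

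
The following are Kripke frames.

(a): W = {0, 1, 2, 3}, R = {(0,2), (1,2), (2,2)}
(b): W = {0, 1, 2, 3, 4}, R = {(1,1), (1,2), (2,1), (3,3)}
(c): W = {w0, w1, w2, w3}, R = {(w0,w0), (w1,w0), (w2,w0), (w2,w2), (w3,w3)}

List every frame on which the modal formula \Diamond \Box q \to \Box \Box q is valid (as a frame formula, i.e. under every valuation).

(a)

The schema corresponds to a generalized confluence (Geach) condition: \forall x \forall y \forall z ((xRy \wedge x R^2 z) \to \exists w (yRw \wedge z = w)).
(a): holds.
(b): fails — 1R2, 1R²2 but no w with 2Rw and 2=w.
(c): fails — w2Rw0, w2R²w2 but no w with w0Rw and w2=w.
Valid on: (a).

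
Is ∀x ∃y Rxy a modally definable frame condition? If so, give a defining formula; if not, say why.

Yes: it is seriality, defined by the D schema □q → ◇q.

Yes, by □q → ◇q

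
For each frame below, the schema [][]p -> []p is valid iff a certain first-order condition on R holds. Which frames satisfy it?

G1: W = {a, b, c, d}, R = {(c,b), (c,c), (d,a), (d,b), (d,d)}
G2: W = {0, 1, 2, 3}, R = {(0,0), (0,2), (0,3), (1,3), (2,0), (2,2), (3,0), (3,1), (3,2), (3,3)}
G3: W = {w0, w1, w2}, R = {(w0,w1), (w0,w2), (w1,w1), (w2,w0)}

G1, G2

This is the axiom for density; its first-order frame correspondent is forall x forall y (Rxy -> exists z (Rxz & Rzy)).
G1: satisfies the condition.
G2: satisfies the condition.
G3: fails — Rw2w0 but no z with Rw2z and Rzw0.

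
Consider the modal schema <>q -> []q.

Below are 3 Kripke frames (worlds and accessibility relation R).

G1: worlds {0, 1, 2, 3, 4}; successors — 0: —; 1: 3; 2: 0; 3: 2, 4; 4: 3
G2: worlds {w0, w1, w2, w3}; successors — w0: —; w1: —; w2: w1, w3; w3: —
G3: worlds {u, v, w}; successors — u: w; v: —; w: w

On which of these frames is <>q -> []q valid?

This is the axiom for partial functionality; its first-order frame correspondent is forall x forall y forall z (Rxy & Rxz -> y = z).
G1: fails — 3 sees both 2 and 4.
G2: fails — w2 sees both w1 and w3.
G3: satisfies the condition.
Valid on: G3.

G3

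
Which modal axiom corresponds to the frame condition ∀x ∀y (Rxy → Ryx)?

s → □◇s

A defining formula is s → □◇s (the B axiom).
Suppose s→□◇s is valid. Take Rxy and set V(s)={x}. Then s at x, so □◇s at x, so ◇s at y, so some z with Ryz has s; z=x, i.e. Ryx.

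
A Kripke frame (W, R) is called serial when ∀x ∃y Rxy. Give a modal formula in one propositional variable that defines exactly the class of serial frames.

The condition is seriality. The D schema □p → ◇p defines it.
Suppose □p→◇p is valid. At any x set V(p)=W. Then □p at x, so ◇p at x, so x has a successor.

□p → ◇p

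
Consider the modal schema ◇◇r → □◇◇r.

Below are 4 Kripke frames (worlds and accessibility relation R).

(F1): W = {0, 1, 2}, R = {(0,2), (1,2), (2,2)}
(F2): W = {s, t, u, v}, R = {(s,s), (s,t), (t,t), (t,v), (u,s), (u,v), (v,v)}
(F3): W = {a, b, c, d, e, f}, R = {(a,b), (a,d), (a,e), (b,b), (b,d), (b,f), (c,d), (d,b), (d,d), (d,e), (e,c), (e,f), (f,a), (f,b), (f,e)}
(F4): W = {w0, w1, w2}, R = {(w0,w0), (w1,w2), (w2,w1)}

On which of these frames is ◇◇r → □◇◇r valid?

(F1)

The schema corresponds to a generalized confluence (Geach) condition: ∀x ∀y ∀z ((xR²y ∧ xRz) → ∃w (y = w ∧ zR²w)).
(F1): condition met.
(F2): fails — sR²s, sRt but no w with s=w and tR²w.
(F3): fails — aR²c, aRb but no w with c=w and bR²w.
(F4): fails — w1R²w1, w1Rw2 but no w with w1=w and w2R²w.
Valid on: (F1).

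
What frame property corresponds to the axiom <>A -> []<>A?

Suppose ◇A→□◇A is valid. Take Rxy, Rxz and set V(A)={y}. Then ◇A at x, so □◇A at x, so ◇A at z, so some w with Rzw has A; w=y, i.e. Rzy. By symmetry of the argument, Ryz.
The converse is a direct semantic check.
Frame condition: forall x forall y forall z (Rxy & Rxz -> Ryz).

The Euclidean property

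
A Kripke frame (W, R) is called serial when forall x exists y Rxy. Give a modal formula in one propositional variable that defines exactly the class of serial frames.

□q → ◇q

A defining formula is □q → ◇q (the D axiom).
Suppose □q→◇q is valid. At any x set V(q)=W. Then □q at x, so ◇q at x, so x has a successor.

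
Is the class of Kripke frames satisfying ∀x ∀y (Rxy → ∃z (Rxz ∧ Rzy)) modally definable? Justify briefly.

Yes — defined by □□q → □q

This is a Sahlqvist condition; the C4 axiom □□q → □q defines it.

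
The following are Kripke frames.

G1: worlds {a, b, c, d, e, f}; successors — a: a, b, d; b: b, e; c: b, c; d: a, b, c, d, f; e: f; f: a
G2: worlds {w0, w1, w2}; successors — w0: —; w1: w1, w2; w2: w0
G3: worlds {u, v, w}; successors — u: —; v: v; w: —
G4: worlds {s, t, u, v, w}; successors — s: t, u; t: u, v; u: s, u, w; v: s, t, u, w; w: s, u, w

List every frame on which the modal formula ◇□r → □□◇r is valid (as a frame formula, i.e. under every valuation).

Frame correspondent (Sahlqvist): ∀x ∀y ∀z ((xRy ∧ xR²z) → ∃w (yRw ∧ zRw)) — i.e. a generalized confluence (Geach) condition.
G1: fails — aRa, aR²e but no w with aRw and eRw.
G2: fails — w1Rw1, w1R²w0 but no w with w1Rw and w0Rw.
G3: satisfies the condition.
G4: satisfies the condition.
Valid on: G3, G4.

G3, G4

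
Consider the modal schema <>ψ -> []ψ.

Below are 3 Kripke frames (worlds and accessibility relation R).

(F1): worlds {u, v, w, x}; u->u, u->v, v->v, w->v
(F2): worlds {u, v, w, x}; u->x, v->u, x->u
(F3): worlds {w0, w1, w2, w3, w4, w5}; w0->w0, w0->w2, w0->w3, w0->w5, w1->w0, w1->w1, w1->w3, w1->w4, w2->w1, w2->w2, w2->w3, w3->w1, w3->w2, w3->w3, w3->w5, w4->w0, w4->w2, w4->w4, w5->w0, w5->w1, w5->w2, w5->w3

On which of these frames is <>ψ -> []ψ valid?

(F2)

This is the axiom for partial functionality; its first-order frame correspondent is forall x forall y forall z (Rxy & Rxz -> y = z).
(F1): fails — u sees both u and v.
(F2): ✓.
(F3): fails — w0 sees both w0 and w2.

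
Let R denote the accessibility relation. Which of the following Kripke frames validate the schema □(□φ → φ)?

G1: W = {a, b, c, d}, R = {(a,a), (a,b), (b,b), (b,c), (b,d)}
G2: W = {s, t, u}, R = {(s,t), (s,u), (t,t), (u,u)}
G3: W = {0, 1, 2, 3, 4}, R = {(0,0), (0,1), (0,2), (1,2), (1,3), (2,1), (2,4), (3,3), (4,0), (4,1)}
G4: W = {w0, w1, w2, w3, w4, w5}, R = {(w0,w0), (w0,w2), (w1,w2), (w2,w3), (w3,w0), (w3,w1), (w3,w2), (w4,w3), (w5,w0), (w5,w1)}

G2

The schema corresponds to shift-reflexivity: ∀x ∀y (Rxy → Ryy).
G1: fails — Rbc but not Rcc.
G2: holds.
G3: fails — R02 but not R22.
G4: fails — Rw1w2 but not Rw2w2.
Valid on: G2.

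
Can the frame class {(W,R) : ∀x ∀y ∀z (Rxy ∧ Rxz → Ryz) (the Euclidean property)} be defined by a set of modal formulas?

This is a Sahlqvist condition; the 5 axiom ◇p → □◇p defines it.
Suppose ◇p→□◇p is valid. Take Rxy, Rxz and set V(p)={y}. Then ◇p at x, so □◇p at x, so ◇p at z, so some w with Rzw has p; w=y, i.e. Rzy. By symmetry of the argument, Ryz.

Definable; ◇p → □◇p defines it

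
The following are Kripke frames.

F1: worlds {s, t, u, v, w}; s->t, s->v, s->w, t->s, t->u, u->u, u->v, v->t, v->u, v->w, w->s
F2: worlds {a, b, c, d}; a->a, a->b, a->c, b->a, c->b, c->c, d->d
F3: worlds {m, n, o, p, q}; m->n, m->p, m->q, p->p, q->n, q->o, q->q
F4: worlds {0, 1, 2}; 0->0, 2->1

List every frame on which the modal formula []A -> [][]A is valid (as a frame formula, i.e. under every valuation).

F4

This is the axiom for transitivity; its first-order frame correspondent is forall x forall y forall z (Rxy & Ryz -> Rxz).
F1: fails — Ruv and Rvw but not Ruw.
F2: fails — Rba and Rab but not Rbb.
F3: fails — Rmq and Rqo but not Rmo.
F4: condition met.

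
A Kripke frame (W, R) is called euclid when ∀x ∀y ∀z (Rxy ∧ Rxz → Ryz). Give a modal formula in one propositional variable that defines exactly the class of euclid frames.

◇ψ → □◇ψ

The condition is the Euclidean property. The 5 schema ◇ψ → □◇ψ defines it.
Suppose ◇ψ→□◇ψ is valid. Take Rxy, Rxz and set V(ψ)={y}. Then ◇ψ at x, so □◇ψ at x, so ◇ψ at z, so some w with Rzw has ψ; w=y, i.e. Rzy. By symmetry of the argument, Ryz.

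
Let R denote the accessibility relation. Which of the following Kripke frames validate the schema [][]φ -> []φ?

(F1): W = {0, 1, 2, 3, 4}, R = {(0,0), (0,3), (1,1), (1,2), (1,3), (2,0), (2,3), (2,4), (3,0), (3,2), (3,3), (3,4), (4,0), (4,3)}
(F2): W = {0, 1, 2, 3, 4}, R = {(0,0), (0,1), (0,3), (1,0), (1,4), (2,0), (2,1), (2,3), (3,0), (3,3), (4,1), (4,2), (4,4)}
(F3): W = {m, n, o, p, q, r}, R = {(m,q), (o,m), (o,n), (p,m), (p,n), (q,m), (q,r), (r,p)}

Frame correspondent (Sahlqvist): forall x forall y (Rxy -> exists z (Rxz & Rzy)) — i.e. density.
(F1): holds.
(F2): holds.
(F3): fails — Rom but no z with Roz and Rzm.

(F1), (F2)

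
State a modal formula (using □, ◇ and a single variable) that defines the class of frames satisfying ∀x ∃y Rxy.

This is seriality; the standard corresponding axiom is D: □r → ◇r.
Suppose □r→◇r is valid. At any x set V(r)=W. Then □r at x, so ◇r at x, so x has a successor.

□r → ◇r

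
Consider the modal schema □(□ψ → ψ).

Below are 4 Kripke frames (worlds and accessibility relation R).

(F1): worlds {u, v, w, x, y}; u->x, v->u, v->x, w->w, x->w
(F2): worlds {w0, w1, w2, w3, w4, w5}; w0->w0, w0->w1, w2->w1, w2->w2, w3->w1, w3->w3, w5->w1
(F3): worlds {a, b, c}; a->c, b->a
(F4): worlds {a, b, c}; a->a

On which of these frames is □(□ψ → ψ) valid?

The schema corresponds to shift-reflexivity: ∀x ∀y (Rxy → Ryy).
(F1): fails — Rvu but not Ruu.
(F2): fails — Rw3w1 but not Rw1w1.
(F3): fails — Rac but not Rcc.
(F4): satisfies the condition.

(F4)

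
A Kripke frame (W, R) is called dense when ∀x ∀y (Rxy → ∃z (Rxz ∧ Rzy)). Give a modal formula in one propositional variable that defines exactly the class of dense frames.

□□q → □q

This is density; the standard corresponding axiom is C4: □□q → □q.
Suppose □□q→□q is valid. Take Rxy and set V(q)={w : xR²w}. Then □□q at x, so □q at x, so q at y, i.e. ∃z(Rxz∧Rzy).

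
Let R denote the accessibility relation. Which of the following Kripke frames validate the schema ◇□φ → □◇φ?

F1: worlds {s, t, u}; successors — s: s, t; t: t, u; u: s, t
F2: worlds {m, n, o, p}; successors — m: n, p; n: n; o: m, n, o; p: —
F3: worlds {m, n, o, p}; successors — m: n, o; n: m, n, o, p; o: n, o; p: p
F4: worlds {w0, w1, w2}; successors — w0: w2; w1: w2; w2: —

The schema corresponds to convergence: ∀x ∀y ∀z (Rxy ∧ Rxz → ∃w (Ryw ∧ Rzw)).
F1: satisfies the condition.
F2: fails — Rmn and Rmp but n and p have no common successor.
F3: fails — Rno and Rnp but o and p have no common successor.
F4: fails — Rw0w2 and Rw0w2 but w2 and w2 have no common successor.
Valid on: F1.

F1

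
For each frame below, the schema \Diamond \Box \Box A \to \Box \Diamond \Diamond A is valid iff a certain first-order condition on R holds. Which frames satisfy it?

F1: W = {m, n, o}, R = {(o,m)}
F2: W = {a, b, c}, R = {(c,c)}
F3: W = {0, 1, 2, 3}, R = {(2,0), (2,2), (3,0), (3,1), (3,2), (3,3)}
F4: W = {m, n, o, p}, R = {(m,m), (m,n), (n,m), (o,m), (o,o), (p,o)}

F2, F4

Frame correspondent (Sahlqvist): \forall x \forall y \forall z ((xRy \wedge xRz) \to \exists w (y R^2 w \wedge z R^2 w)) — i.e. a generalized confluence (Geach) condition.
F1: fails — oRm, oRm but no w with mR²w and mR²w.
F2: holds.
F3: fails — 2R0, 2R0 but no w with 0R²w and 0R²w.
F4: holds.
Valid on: F2, F4.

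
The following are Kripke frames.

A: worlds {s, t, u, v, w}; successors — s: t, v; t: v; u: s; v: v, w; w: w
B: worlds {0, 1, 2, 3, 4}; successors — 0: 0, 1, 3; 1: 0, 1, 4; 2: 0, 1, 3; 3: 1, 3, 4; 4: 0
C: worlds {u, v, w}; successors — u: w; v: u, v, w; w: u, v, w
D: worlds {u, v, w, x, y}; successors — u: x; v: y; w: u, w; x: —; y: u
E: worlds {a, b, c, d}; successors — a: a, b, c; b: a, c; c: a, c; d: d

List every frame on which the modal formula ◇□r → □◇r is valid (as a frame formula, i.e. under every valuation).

This is the axiom for convergence; its first-order frame correspondent is ∀x ∀y ∀z (Rxy ∧ Rxz → ∃w (Ryw ∧ Rzw)).
A: condition met.
B: fails — R34 and R33 but 4 and 3 have no common successor.
C: condition met.
D: fails — Rux and Rux but x and x have no common successor.
E: condition met.

A, C, E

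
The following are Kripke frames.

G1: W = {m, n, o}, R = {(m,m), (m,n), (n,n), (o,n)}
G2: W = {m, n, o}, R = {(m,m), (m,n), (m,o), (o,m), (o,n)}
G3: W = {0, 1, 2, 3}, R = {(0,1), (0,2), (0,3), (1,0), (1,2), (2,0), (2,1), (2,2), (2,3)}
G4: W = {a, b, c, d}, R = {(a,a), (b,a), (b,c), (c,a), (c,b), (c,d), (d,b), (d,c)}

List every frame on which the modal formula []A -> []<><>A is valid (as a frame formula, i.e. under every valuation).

G1, G4

The schema corresponds to a generalized confluence (Geach) condition: forall x forall z (xRz -> exists w (xRw & z R^2 w)).
G1: holds.
G2: fails — mRn but no w with mRw and nR²w.
G3: fails — 0R3 but no w with 0Rw and 3R²w.
G4: holds.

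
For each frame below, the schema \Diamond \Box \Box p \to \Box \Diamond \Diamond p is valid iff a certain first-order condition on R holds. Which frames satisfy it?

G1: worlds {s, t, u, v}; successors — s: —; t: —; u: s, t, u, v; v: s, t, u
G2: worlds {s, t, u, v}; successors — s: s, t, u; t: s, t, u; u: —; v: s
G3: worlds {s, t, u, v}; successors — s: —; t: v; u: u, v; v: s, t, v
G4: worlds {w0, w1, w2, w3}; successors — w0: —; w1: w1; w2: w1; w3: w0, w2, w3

none

This is the axiom for a generalized confluence (Geach) condition; its first-order frame correspondent is \forall x \forall y \forall z ((xRy \wedge xRz) \to \exists w (y R^2 w \wedge z R^2 w)).
G1: fails — uRs, uRs but no w with sR²w and sR²w.
G2: fails — sRs, sRu but no w with sR²w and uR²w.
G3: fails — vRs, vRs but no w with sR²w and sR²w.
G4: fails — w3Rw0, w3Rw0 but no w with w0R²w and w0R²w.
Valid on no frame.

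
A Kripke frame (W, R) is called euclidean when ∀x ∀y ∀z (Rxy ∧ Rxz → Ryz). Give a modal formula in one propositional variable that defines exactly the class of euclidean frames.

The condition is the Euclidean property. The 5 schema ◇ψ → □◇ψ defines it.
Suppose ◇ψ→□◇ψ is valid. Take Rxy, Rxz and set V(ψ)={y}. Then ◇ψ at x, so □◇ψ at x, so ◇ψ at z, so some w with Rzw has ψ; w=y, i.e. Rzy. By symmetry of the argument, Ryz.

◇ψ → □◇ψ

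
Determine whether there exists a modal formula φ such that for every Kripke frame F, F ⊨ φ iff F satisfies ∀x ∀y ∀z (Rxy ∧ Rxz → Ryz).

This is a Sahlqvist condition; the 5 axiom ◇q → □◇q defines it.
Suppose ◇q→□◇q is valid. Take Rxy, Rxz and set V(q)={y}. Then ◇q at x, so □◇q at x, so ◇q at z, so some w with Rzw has q; w=y, i.e. Rzy. By symmetry of the argument, Ryz.

Yes — defined by ◇q → □◇q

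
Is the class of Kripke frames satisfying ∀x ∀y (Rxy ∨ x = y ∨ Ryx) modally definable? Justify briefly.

No

If a class were modally definable it would be closed under disjoint unions (Goldblatt–Thomason).
Take 4 disjoint single-world reflexive frames: each is trivially connected, but their disjoint union has 4 worlds with no edge between distinct components, so it is not connected.
Hence connectedness of R is not modally definable.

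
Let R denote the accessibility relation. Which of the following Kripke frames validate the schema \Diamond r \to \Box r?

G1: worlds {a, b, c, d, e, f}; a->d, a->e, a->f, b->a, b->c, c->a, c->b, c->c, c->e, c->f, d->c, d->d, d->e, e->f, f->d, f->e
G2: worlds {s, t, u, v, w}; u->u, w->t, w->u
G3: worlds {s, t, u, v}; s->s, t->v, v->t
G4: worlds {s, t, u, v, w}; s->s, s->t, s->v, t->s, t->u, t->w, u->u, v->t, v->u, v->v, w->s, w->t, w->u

This is the axiom for partial functionality; its first-order frame correspondent is \forall x \forall y \forall z (Rxy \wedge Rxz \to y = z).
G1: fails — a sees both d and e.
G2: fails — w sees both t and u.
G3: condition met.
G4: fails — s sees both s and t.

G3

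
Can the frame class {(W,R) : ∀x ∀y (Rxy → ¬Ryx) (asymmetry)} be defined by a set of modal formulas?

No — not modally definable

Modal frame validity is preserved under surjective bounded morphisms.
The 5-cycle (worlds s,t,u,v,w with s→t→u→v→w→s) is asymmetric. Mapping every world to a single reflexive point • is a surjective bounded morphism, and the reflexive point is not asymmetric (R•• but asymmetry requires ¬R••).
Hence asymmetry is not modally definable.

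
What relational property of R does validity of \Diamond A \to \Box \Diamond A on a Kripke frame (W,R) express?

the Euclidean property: \forall x \forall y \forall z (Rxy \wedge Rxz \to Ryz)

Suppose ◇A→□◇A is valid. Take Rxy, Rxz and set V(A)={y}. Then ◇A at x, so □◇A at x, so ◇A at z, so some w with Rzw has A; w=y, i.e. Rzy. By symmetry of the argument, Ryz.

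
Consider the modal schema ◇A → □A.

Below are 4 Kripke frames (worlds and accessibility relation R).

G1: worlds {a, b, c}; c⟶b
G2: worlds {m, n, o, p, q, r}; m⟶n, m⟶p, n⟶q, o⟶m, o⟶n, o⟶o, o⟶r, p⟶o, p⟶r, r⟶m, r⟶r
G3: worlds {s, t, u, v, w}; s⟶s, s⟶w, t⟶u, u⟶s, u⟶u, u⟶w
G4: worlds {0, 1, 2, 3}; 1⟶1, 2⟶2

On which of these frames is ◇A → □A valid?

G1, G4

Frame correspondent (Sahlqvist): ∀x ∀y ∀z (Rxy ∧ Rxz → y = z) — i.e. partial functionality.
G1: condition met.
G2: fails — m sees both n and p.
G3: fails — s sees both s and w.
G4: condition met.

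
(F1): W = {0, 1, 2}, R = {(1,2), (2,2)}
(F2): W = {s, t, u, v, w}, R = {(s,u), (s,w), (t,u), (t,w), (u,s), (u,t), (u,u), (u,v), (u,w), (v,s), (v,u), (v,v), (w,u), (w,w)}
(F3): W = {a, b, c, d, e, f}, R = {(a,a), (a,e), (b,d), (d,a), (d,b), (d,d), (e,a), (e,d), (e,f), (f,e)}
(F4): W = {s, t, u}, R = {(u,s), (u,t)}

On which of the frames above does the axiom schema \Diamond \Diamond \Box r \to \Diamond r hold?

(F1), (F2), (F4)

This is the axiom for a generalized confluence (Geach) condition; its first-order frame correspondent is \forall x \forall y (x R^2 y \to \exists w (yRw \wedge xRw)).
(F1): satisfies the condition.
(F2): satisfies the condition.
(F3): fails — bR²a but no w with aRw and bRw.
(F4): satisfies the condition.
Valid on: (F1), (F2), (F4).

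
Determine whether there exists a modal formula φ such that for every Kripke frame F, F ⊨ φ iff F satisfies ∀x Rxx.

Definable; □q → q defines it

The condition is reflexivity. A defining modal formula is □q → q.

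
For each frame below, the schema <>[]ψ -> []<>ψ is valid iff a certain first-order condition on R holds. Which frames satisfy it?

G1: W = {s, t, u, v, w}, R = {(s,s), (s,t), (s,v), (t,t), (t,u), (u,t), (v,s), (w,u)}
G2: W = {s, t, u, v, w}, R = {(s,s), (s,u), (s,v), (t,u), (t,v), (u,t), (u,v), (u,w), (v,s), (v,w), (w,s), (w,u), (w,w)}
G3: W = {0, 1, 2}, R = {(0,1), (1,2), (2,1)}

Frame correspondent (Sahlqvist): forall x forall y forall z (Rxy & Rxz -> exists w (Ryw & Rzw)) — i.e. convergence.
G1: fails — Rsv and Rst but v and t have no common successor.
G2: fails — Ruv and Rut but v and t have no common successor.
G3: holds.

G3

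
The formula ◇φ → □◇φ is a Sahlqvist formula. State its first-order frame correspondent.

the Euclidean property

Suppose ◇φ→□◇φ is valid. Take Rxy, Rxz and set V(φ)={y}. Then ◇φ at x, so □◇φ at x, so ◇φ at z, so some w with Rzw has φ; w=y, i.e. Rzy. By symmetry of the argument, Ryz.
Conversely, any frame satisfying ∀x ∀y ∀z (Rxy ∧ Rxz → Ryz) validates the schema.
So the correspondent is the Euclidean property.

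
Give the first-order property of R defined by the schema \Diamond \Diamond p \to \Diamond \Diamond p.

\forall x \forall y (x R^2 y \to \exists w (y = w \wedge x R^2 w))

This is a Sahlqvist (Geach-type) schema ◇^2□^0p → □^0◇^2p.
Minimal-valuation argument: fix x; take any y with xR^2y and any z with xR^0z. Set V(p) to the set of worlds R-reachable from y in exactly 0 steps. Then □^0p holds at y, so the antecedent holds at x; validity forces ◇^2p at z, giving a w with zR^2w and yR^0w.
First-order correspondent: \forall x \forall y (x R^2 y \to \exists w (y = w \wedge x R^2 w)).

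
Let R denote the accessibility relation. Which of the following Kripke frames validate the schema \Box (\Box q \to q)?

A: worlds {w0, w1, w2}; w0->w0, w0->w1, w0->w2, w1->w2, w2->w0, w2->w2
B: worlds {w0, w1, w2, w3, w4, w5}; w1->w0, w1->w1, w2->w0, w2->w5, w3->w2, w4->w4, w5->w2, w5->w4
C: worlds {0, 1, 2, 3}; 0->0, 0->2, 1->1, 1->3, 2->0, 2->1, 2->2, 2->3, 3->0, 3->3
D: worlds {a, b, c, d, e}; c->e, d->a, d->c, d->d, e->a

This is the axiom for shift-reflexivity; its first-order frame correspondent is \forall x \forall y (Rxy \to Ryy).
A: fails — Rw0w1 but not Rw1w1.
B: fails — Rw1w0 but not Rw0w0.
C: ✓.
D: fails — Rdc but not Rcc.

C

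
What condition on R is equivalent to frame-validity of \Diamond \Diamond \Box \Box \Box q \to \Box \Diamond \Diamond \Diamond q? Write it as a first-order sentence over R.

\forall x \forall y \forall z ((x R^2 y \wedge xRz) \to \exists w (y R^3 w \wedge z R^3 w))

This is a Sahlqvist (Geach-type) schema ◇^2□^3q → □^1◇^3q.
Minimal-valuation argument: fix x; take any y with xR^2y and any z with xR^1z. Set V(q) to the set of worlds R-reachable from y in exactly 3 steps. Then □^3q holds at y, so the antecedent holds at x; validity forces ◇^3q at z, giving a w with zR^3w and yR^3w.
First-order correspondent: \forall x \forall y \forall z ((x R^2 y \wedge xRz) \to \exists w (y R^3 w \wedge z R^3 w)).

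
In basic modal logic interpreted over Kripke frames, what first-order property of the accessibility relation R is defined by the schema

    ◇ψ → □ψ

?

partial functionality: ∀x ∀y ∀z (Rxy ∧ Rxz → y = z)

This is the CD axiom.
It corresponds to partial functionality: ∀x ∀y ∀z (Rxy ∧ Rxz → y = z).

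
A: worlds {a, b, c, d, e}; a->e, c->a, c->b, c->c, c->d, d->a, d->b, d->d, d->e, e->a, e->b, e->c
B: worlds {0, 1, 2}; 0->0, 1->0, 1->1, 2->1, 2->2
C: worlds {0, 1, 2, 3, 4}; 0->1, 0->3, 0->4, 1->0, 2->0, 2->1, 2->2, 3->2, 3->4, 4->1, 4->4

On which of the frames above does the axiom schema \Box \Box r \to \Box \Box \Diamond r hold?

B

The schema corresponds to a generalized confluence (Geach) condition: \forall x \forall z (x R^2 z \to \exists w (x R^2 w \wedge zRw)).
A: fails — aR²a but no w with aR²w and aRw.
B: condition met.
C: fails — 1R²1 but no w with 1R²w and 1Rw.
Valid on: B.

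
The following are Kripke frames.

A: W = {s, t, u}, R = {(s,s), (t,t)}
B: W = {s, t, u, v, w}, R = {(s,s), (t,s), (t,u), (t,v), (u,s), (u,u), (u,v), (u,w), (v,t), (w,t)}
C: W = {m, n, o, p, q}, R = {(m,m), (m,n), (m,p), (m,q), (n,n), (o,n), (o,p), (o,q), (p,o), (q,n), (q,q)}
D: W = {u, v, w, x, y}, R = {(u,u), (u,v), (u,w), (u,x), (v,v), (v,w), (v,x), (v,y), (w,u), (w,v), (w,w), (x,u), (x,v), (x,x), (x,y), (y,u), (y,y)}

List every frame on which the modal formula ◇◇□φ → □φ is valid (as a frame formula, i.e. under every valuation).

A

Frame correspondent (Sahlqvist): ∀x ∀y ∀z ((xR²y ∧ xRz) → ∃w (yRw ∧ z = w)) — i.e. a generalized confluence (Geach) condition.
A: satisfies the condition.
B: fails — tR²s, tRu but no w* with sRw* and u=w*.
C: fails — mR²n, mRm but no w with nRw and m=w.
D: fails — uR²v, uRu but no t with vRt and u=t.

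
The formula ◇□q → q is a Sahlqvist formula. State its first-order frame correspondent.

symmetry: ∀x ∀y (Rxy → Ryx)

Replacing q by ¬q and contraposing gives the equivalent schema q → □◇q.
Suppose q→□◇q is valid. Take Rxy and set V(q)={x}. Then q at x, so □◇q at x, so ◇q at y, so some z with Ryz has q; z=x, i.e. Ryx.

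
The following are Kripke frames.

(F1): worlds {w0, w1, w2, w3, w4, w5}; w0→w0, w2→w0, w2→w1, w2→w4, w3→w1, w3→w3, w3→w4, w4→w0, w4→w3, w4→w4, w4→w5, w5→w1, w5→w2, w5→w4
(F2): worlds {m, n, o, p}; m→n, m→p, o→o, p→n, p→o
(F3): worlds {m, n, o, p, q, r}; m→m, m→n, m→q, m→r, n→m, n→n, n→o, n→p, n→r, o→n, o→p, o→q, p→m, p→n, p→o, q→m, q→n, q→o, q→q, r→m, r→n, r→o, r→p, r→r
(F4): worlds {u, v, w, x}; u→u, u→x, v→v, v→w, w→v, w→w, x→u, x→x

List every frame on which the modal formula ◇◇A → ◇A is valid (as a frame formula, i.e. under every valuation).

(F4)

The schema corresponds to transitivity: ∀x ∀y ∀z (Rxy ∧ Ryz → Rxz).
(F1): fails — Rw2w4 and Rw4w5 but not Rw2w5.
(F2): fails — Rmp and Rpo but not Rmo.
(F3): fails — Ron and Rnm but not Rom.
(F4): holds.
Valid on: (F4).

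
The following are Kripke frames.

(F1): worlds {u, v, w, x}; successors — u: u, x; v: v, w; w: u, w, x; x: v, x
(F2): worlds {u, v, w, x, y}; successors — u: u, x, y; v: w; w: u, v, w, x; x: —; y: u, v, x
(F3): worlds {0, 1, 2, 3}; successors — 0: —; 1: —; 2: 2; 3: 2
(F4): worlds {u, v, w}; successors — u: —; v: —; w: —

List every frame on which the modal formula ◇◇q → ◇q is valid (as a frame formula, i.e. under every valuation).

The schema corresponds to transitivity: ∀x ∀y ∀z (Rxy ∧ Ryz → Rxz).
(F1): fails — Rwx and Rxv but not Rwv.
(F2): fails — Rwu and Ruy but not Rwy.
(F3): ✓.
(F4): ✓.
Valid on: (F3), (F4).

(F3), (F4)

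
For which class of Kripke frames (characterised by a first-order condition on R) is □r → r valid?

reflexivity: ∀x Rxx

Suppose □r→r is valid. At any x set V(r)={w : Rxw}. Then □r holds at x, so r holds at x, i.e. Rxx.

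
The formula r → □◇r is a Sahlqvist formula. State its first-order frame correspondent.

Suppose r→□◇r is valid. Take Rxy and set V(r)={x}. Then r at x, so □◇r at x, so ◇r at y, so some z with Ryz has r; z=x, i.e. Ryx.

symmetry: ∀x ∀y (Rxy → Ryx)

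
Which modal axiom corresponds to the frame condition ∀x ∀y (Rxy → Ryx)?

The condition is symmetry. The B schema q → □◇q defines it.
Suppose q→□◇q is valid. Take Rxy and set V(q)={x}. Then q at x, so □◇q at x, so ◇q at y, so some z with Ryz has q; z=x, i.e. Ryx.

q → □◇q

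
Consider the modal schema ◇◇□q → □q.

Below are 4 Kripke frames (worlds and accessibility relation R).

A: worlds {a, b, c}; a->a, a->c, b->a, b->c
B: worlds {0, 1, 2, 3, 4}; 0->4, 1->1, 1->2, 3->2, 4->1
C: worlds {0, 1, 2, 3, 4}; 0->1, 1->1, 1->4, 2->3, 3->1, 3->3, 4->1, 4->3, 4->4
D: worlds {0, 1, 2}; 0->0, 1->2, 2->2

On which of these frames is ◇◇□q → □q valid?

The schema corresponds to a generalized confluence (Geach) condition: ∀x ∀y ∀z ((xR²y ∧ xRz) → ∃w (yRw ∧ z = w)).
A: fails — aR²c, aRa but no w with cRw and a=w.
B: fails — 0R²1, 0R4 but no w with 1Rw and 4=w.
C: fails — 1R²3, 1R4 but no w with 3Rw and 4=w.
D: holds.
Valid on: D.

D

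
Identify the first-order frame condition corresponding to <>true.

seriality

This is a form of the D axiom.
It corresponds to seriality: forall x exists y Rxy.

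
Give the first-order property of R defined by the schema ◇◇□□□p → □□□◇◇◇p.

∀x ∀y ∀z ((xR²y ∧ xR³z) → ∃w (yR³w ∧ zR³w))

This is a Sahlqvist (Geach-type) schema ◇^2□^3p → □^3◇^3p.
Minimal-valuation argument: fix x; take any y with xR^2y and any z with xR^3z. Set V(p) to the set of worlds R-reachable from y in exactly 3 steps. Then □^3p holds at y, so the antecedent holds at x; validity forces ◇^3p at z, giving a w with zR^3w and yR^3w.
First-order correspondent: ∀x ∀y ∀z ((xR²y ∧ xR³z) → ∃w (yR³w ∧ zR³w)).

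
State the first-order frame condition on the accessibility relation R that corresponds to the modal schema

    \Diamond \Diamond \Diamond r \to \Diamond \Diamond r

\forall x \forall y (x R^3 y \to \exists w (y = w \wedge x R^2 w))

This is a Sahlqvist (Geach-type) schema ◇^3□^0r → □^0◇^2r.
First-order correspondent: \forall x \forall y (x R^3 y \to \exists w (y = w \wedge x R^2 w)).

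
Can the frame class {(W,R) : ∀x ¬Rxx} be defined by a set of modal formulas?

No — not modally definable

Any modally definable frame class is closed under surjective bounded morphisms.
The 2-cycle (worlds s,t with s→t→s) is irreflexive, and the map sending every world to a single reflexive point • is a surjective bounded morphism (forth: every edge maps to (•,•); back: every world has a successor). So any modal formula valid on the 2-cycle is also valid on the reflexive point, which is not irreflexive.
So the class is not modally definable.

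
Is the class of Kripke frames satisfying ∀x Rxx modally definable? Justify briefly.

Yes, by □q → q

This is a Sahlqvist condition; the T axiom □q → q defines it.
Suppose □q→q is valid. At any x set V(q)={w : Rxw}. Then □q holds at x, so q holds at x, i.e. Rxx.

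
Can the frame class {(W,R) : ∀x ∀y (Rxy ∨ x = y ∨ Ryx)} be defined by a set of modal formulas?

Not definable by any modal formula

Any modally definable frame class is closed under disjoint unions.
Take 2 disjoint single-world reflexive frames: each is trivially connected, but their disjoint union has 2 worlds with no edge between distinct components, so it is not connected.
So no modal formula (or set of formulas) defines exactly the connected frames.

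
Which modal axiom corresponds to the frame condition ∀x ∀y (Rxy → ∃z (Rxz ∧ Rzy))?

□□s → □s

The condition is density. The C4 schema □□s → □s defines it.
Suppose □□s→□s is valid. Take Rxy and set V(s)={w : xR²w}. Then □□s at x, so □s at x, so s at y, i.e. ∃z(Rxz∧Rzy).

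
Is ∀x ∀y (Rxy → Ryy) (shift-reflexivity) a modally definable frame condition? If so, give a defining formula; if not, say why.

The condition is shift-reflexivity. A defining modal formula is □(□r → r).

Definable; □(□r → r) defines it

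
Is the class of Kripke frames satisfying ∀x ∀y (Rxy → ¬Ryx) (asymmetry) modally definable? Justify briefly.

Any modally definable frame class is closed under surjective bounded morphisms.
The 3-cycle (worlds a,b,c with a→b→c→a) is asymmetric. Mapping every world to a single reflexive point • is a surjective bounded morphism, and the reflexive point is not asymmetric (R•• but asymmetry requires ¬R••).
So no modal formula (or set of formulas) defines exactly the asymmetric frames.

Not definable by any modal formula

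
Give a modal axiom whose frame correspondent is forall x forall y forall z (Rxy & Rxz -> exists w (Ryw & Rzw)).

The condition is convergence. The .2 schema ◇□ψ → □◇ψ defines it.
Suppose ◇□ψ→□◇ψ is valid. Take Rxy, Rxz and set V(ψ)={w : Ryw}. Then □ψ at y so ◇□ψ at x, so □◇ψ at x, so ◇ψ at z, giving w with Rzw and Ryw.

◇□ψ → □◇ψ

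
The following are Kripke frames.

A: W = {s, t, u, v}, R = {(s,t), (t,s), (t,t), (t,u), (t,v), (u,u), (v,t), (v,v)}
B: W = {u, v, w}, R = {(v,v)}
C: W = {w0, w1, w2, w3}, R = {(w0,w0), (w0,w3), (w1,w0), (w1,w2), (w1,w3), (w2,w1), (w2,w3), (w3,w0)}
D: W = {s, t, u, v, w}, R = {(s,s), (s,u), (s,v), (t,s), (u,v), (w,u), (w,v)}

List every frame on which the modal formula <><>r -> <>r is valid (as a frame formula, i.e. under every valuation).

This is the axiom for transitivity; its first-order frame correspondent is forall x forall y forall z (Rxy & Ryz -> Rxz).
A: fails — Rvt and Rts but not Rvs.
B: holds.
C: fails — Rw1w2 and Rw2w1 but not Rw1w1.
D: fails — Rts and Rsv but not Rtv.

B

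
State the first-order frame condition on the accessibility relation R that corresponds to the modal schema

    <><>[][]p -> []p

This is a Sahlqvist (Geach-type) schema ◇^2□^2p → □^1◇^0p.
Minimal-valuation argument: fix x; take any y with xR^2y and any z with xR^1z. Set V(p) to the set of worlds R-reachable from y in exactly 2 steps. Then □^2p holds at y, so the antecedent holds at x; validity forces ◇^0p at z, giving a w with zR^0w and yR^2w.
First-order correspondent: forall x forall y forall z ((x R^2 y & xRz) -> exists w (y R^2 w & z = w)).

forall x forall y forall z ((x R^2 y & xRz) -> exists w (y R^2 w & z = w))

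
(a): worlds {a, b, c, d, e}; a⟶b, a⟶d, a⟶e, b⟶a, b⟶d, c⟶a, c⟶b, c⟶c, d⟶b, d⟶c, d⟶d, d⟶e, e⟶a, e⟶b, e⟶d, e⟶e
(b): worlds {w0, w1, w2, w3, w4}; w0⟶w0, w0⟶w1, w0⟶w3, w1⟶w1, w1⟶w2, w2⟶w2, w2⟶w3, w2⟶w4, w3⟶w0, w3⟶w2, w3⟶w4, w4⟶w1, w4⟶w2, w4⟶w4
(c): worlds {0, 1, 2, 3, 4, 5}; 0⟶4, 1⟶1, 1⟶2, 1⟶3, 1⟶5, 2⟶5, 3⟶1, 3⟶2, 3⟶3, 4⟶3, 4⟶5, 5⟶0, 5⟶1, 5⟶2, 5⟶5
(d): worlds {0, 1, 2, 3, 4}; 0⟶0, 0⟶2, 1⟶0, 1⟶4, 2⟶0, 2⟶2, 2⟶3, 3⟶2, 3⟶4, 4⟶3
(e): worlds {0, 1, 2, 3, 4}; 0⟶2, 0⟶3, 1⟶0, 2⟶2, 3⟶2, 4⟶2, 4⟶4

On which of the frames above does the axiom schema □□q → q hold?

Frame correspondent (Sahlqvist): ∀x ∃w (xR²w ∧ x = w) — i.e. a generalized confluence (Geach) condition.
(a): satisfies the condition.
(b): satisfies the condition.
(c): fails — at 0 but no w with 0R²w and 0=w.
(d): fails — at 1 but no w with 1R²w and 1=w.
(e): fails — at 0 but no w with 0R²w and 0=w.
Valid on: (a), (b).

(a), (b)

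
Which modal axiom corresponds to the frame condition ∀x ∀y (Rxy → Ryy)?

A defining formula is □(□r → r) (the T□ axiom).
Suppose □(□r→r) is valid. Take Rxy and set V(r)={w : Ryw}. Then at y, □r holds; since □(□r→r) at x, □r→r at y, so r at y, i.e. Ryy.

□(□r → r)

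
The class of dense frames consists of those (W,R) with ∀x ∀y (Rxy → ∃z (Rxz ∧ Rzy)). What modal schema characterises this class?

□□r → □r

A defining formula is □□r → □r (the C4 axiom).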